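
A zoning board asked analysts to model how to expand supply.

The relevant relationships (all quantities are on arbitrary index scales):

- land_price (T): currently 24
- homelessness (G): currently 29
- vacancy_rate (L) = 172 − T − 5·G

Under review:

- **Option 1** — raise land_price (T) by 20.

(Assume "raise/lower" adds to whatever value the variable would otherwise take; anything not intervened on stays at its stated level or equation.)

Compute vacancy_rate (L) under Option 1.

-17

Option 1 (T + 20):
  T = 24 + 20 = 44
  G = 29
  L = 172 − 44 − 5·29 = -17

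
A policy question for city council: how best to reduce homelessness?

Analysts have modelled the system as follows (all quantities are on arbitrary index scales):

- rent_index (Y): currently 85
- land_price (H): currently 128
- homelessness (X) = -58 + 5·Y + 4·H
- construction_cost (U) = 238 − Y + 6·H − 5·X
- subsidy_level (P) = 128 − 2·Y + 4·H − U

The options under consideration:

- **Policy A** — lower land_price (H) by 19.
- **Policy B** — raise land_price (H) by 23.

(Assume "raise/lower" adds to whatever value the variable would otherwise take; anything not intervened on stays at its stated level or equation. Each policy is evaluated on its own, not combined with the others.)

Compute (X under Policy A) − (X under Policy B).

Policy A (H − 19):
  Y = 85
  H = 128 − 19 = 109
  X = -58 + 5·85 + 4·109 = 803
Policy B (H + 23):
  Y = 85
  H = 128 + 23 = 151
  X = -58 + 5·85 + 4·151 = 971
X: 803 − 971 = -168

-168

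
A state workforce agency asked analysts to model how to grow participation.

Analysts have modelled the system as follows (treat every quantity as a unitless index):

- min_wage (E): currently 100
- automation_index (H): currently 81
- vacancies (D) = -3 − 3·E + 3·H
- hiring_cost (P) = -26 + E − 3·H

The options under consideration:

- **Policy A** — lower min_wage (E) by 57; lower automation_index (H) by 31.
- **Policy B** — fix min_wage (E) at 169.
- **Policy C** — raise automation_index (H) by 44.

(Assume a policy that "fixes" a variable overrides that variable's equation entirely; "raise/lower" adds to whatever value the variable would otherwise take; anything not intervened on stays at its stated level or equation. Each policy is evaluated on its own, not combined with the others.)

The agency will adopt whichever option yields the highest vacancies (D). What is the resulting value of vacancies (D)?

Policy A (E − 57, H − 31):
  E = 100 − 57 = 43
  H = 81 − 31 = 50
  D = -3 − 3·43 + 3·50 = 18
Policy B (E := 169):
  E = 169
  H = 81
  D = -3 − 3·169 + 3·81 = -267
Policy C (H + 44):
  E = 100
  H = 81 + 44 = 125
  D = -3 − 3·100 + 3·125 = 72
Comparing — Policy A: D=18, Policy B: D=-267, Policy C: D=72. Highest is 72 (Policy C).

72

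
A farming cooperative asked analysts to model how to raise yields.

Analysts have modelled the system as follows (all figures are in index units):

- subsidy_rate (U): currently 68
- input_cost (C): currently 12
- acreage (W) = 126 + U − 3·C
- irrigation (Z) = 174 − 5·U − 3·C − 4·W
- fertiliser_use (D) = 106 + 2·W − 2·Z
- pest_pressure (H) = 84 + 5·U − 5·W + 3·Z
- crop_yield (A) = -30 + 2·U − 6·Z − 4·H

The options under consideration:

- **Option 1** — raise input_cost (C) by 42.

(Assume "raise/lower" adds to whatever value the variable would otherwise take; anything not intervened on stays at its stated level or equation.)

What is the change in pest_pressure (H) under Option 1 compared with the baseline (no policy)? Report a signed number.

1764

Baseline:
  U = 68
  C = 12
  W = 126 + 68 − 3·12 = 158
  Z = 174 − 5·68 − 3·12 − 4·158 = -834
  H = 84 + 5·68 − 5·158 + 3·(-834) = -2868
Option 1 (C + 42):
  U = 68
  C = 12 + 42 = 54
  W = 126 + 68 − 3·54 = 32
  Z = 174 − 5·68 − 3·54 − 4·32 = -456
  H = 84 + 5·68 − 5·32 + 3·(-456) = -1104
Change in H: -1104 − (-2868) = 1764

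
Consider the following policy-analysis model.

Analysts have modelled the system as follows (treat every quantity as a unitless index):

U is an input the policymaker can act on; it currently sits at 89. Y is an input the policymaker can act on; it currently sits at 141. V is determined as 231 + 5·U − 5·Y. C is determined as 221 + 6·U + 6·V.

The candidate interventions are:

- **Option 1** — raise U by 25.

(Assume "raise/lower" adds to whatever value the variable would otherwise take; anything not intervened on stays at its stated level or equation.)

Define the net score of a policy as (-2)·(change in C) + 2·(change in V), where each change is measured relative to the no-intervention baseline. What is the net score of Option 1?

Baseline:
  U = 89
  Y = 141
  V = 231 + 5·89 − 5·141 = -29
  C = 221 + 6·89 + 6·(-29) = 581
Option 1 (U + 25):
  U = 89 + 25 = 114
  Y = 141
  V = 231 + 5·114 − 5·141 = 96
  C = 221 + 6·114 + 6·96 = 1481
ΔC = 1481 − 581 = 900; ΔV = 96 − (-29) = 125
Score = (-2)·900 + 2·125 = -1550

-1550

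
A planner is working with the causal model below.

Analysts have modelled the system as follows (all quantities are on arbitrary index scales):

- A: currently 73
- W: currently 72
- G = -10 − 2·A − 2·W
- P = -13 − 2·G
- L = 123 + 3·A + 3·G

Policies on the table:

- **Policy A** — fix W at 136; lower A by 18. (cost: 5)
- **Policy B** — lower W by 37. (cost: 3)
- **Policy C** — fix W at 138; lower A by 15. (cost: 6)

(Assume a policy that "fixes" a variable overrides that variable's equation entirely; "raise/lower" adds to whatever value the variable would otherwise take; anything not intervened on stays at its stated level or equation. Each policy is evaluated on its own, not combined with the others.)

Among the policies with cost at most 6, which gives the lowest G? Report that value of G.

Policy A (W := 136, A − 18):
  A = 73 − 18 = 55
  W = 136
  G = -10 − 2·55 − 2·136 = -392
Policy B (W − 37):
  A = 73
  W = 72 − 37 = 35
  G = -10 − 2·73 − 2·35 = -226
Policy C (W := 138, A − 15):
  A = 73 − 15 = 58
  W = 138
  G = -10 − 2·58 − 2·138 = -402
Comparing — Policy A: G=-392, Policy B: G=-226, Policy C: G=-402. Lowest is -402 (Policy C).

-402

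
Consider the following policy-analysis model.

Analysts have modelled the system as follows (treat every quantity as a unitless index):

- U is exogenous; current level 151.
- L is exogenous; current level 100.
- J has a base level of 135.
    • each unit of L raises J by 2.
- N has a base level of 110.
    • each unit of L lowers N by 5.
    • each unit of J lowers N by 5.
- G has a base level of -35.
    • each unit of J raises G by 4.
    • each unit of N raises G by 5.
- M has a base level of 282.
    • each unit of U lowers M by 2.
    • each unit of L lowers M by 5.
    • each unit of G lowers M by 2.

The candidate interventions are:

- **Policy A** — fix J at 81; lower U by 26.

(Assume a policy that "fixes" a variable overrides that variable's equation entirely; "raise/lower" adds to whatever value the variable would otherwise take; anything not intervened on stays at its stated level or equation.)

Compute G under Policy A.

-3686

Policy A (J := 81, U − 26):
  L = 100
  J = 81
  N = 110 − 5·100 − 5·81 = -795
  G = -35 + 4·81 + 5·(-795) = -3686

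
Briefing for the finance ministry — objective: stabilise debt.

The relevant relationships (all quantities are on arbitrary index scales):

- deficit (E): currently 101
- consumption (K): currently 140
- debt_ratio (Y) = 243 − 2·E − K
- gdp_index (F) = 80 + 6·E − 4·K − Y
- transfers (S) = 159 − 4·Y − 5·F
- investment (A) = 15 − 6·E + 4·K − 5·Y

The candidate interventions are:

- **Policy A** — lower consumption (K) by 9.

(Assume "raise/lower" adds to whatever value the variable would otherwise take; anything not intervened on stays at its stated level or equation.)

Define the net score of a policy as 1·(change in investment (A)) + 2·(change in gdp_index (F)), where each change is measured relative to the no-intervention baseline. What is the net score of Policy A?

Baseline:
  E = 101
  K = 140
  Y = 243 − 2·101 − 140 = -99
  F = 80 + 6·101 − 4·140 − (-99) = 225
  A = 15 − 6·101 + 4·140 − 5·(-99) = 464
Policy A (K − 9):
  E = 101
  K = 140 − 9 = 131
  Y = 243 − 2·101 − 131 = -90
  F = 80 + 6·101 − 4·131 − (-90) = 252
  A = 15 − 6·101 + 4·131 − 5·(-90) = 383
ΔA = 383 − 464 = -81; ΔF = 252 − 225 = 27
Score = 1·(-81) + 2·27 = -27

-27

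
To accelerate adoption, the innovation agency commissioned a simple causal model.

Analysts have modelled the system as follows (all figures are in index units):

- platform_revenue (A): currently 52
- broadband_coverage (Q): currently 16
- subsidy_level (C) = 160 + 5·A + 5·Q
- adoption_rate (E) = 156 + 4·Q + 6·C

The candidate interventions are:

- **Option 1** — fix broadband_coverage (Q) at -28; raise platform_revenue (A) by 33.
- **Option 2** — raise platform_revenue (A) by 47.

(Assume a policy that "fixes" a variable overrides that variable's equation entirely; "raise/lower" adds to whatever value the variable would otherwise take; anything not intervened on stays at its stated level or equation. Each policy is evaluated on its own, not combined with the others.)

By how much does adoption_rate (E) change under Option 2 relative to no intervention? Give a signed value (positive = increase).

1410

Baseline:
  A = 52
  Q = 16
  C = 160 + 5·52 + 5·16 = 500
  E = 156 + 4·16 + 6·500 = 3220
Option 2 (A + 47):
  A = 52 + 47 = 99
  Q = 16
  C = 160 + 5·99 + 5·16 = 735
  E = 156 + 4·16 + 6·735 = 4630
Change in E: 4630 − 3220 = 1410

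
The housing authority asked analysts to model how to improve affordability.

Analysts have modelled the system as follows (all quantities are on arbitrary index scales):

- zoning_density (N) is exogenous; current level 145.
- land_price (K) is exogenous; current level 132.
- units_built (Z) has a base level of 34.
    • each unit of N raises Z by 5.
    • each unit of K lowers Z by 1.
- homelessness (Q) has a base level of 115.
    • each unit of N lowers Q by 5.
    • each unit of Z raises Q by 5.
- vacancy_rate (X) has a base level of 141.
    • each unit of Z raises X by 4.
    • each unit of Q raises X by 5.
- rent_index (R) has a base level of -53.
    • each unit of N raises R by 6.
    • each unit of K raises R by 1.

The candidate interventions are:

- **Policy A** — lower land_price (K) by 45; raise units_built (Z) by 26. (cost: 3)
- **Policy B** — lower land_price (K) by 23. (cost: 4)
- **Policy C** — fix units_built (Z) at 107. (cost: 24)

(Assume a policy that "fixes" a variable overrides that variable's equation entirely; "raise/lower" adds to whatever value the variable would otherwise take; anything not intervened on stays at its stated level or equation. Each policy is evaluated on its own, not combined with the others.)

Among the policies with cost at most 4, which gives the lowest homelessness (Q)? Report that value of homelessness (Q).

Policy A (K − 45, Z + 26):
  N = 145
  K = 132 − 45 = 87
  Z = 34 + 5·145 − 87 (+26 from intervention) = 698
  Q = 115 − 5·145 + 5·698 = 2880
Policy B (K − 23):
  N = 145
  K = 132 − 23 = 109
  Z = 34 + 5·145 − 109 = 650
  Q = 115 − 5·145 + 5·650 = 2640
Comparing — Policy A: Q=2880, Policy B: Q=2640. Lowest is 2640 (Policy B).

2640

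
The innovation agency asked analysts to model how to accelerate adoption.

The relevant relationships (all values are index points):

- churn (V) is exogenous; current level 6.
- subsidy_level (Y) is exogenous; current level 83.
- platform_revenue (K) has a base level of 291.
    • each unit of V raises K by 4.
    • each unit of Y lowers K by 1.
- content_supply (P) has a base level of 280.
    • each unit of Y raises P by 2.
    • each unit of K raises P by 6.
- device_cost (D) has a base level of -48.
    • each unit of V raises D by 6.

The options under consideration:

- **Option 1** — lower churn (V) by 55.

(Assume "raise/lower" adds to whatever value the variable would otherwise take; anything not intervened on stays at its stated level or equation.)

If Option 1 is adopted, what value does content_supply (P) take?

Option 1 (V − 55):
  V = 6 − 55 = -49
  Y = 83
  K = 291 + 4·(-49) − 83 = 12
  P = 280 + 2·83 + 6·12 = 518

518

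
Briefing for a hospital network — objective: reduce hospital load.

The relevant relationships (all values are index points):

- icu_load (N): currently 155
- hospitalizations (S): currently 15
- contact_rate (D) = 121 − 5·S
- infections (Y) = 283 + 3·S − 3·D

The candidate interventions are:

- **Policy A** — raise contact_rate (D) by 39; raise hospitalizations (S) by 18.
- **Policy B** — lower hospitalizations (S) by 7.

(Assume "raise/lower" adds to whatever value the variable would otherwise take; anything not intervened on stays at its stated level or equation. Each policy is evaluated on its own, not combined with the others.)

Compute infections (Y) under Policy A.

Policy A (D + 39, S + 18):
  S = 15 + 18 = 33
  D = 121 − 5·33 (+39 from intervention) = -5
  Y = 283 + 3·33 − 3·(-5) = 397

397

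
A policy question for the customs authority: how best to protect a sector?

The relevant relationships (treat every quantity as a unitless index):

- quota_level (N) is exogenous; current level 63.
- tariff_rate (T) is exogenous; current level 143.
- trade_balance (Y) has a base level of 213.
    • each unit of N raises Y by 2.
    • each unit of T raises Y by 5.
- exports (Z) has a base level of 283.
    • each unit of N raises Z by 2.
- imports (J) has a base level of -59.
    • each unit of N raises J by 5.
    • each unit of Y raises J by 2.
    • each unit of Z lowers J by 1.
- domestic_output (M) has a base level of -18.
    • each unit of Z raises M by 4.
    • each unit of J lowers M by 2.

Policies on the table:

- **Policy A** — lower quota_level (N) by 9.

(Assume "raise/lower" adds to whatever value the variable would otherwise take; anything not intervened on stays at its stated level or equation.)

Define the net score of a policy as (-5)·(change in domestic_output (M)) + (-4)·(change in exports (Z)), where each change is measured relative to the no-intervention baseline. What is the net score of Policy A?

Baseline:
  N = 63
  T = 143
  Y = 213 + 2·63 + 5·143 = 1054
  Z = 283 + 2·63 = 409
  J = -59 + 5·63 + 2·1054 − 409 = 1955
  M = -18 + 4·409 − 2·1955 = -2292
Policy A (N − 9):
  N = 63 − 9 = 54
  T = 143
  Y = 213 + 2·54 + 5·143 = 1036
  Z = 283 + 2·54 = 391
  J = -59 + 5·54 + 2·1036 − 391 = 1892
  M = -18 + 4·391 − 2·1892 = -2238
ΔM = -2238 − (-2292) = 54; ΔZ = 391 − 409 = -18
Score = (-5)·54 + (-4)·(-18) = -198

-198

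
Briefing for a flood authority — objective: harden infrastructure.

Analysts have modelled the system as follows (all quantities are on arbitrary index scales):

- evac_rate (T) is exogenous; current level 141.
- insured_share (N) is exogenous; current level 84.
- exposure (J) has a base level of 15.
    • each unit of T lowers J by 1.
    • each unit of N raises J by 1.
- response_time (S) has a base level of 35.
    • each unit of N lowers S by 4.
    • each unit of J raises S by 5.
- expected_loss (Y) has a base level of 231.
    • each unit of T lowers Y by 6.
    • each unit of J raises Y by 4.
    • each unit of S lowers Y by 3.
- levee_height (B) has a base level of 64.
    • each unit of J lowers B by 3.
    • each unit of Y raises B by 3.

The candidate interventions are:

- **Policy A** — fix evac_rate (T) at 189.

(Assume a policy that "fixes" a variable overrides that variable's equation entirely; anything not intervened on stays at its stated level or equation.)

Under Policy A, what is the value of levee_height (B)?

3304

Policy A (T := 189):
  T = 189
  N = 84
  J = 15 − 189 + 84 = -90
  S = 35 − 4·84 + 5·(-90) = -751
  Y = 231 − 6·189 + 4·(-90) − 3·(-751) = 990
  B = 64 − 3·(-90) + 3·990 = 3304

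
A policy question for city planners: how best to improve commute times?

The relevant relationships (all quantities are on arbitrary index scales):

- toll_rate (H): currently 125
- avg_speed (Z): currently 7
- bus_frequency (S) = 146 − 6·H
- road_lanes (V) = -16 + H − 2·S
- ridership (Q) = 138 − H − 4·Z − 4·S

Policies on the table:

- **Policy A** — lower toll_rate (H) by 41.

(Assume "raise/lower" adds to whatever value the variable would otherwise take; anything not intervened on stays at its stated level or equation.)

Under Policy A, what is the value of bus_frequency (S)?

-358

Policy A (H − 41):
  H = 125 − 41 = 84
  S = 146 − 6·84 = -358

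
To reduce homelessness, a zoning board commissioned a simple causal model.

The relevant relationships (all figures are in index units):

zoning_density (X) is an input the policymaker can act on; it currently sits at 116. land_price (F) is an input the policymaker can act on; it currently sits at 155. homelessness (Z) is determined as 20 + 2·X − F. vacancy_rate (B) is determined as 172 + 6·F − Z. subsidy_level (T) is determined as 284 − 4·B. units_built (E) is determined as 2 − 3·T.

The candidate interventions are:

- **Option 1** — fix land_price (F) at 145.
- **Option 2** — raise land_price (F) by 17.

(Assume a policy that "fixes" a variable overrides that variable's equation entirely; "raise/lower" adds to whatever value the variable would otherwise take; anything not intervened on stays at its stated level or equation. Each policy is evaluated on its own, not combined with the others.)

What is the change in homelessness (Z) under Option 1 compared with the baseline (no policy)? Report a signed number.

Baseline:
  X = 116
  F = 155
  Z = 20 + 2·116 − 155 = 97
Option 1 (F := 145):
  X = 116
  F = 145
  Z = 20 + 2·116 − 145 = 107
Change in Z: 107 − 97 = 10

10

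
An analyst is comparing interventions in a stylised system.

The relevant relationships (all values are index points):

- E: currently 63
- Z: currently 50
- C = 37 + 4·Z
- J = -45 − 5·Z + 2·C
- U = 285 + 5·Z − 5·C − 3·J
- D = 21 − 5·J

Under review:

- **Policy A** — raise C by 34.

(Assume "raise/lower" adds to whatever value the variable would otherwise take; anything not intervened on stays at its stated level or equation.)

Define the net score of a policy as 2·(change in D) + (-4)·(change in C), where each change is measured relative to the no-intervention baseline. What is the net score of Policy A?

-816

Baseline:
  Z = 50
  C = 37 + 4·50 = 237
  J = -45 − 5·50 + 2·237 = 179
  D = 21 − 5·179 = -874
Policy A (C + 34):
  Z = 50
  C = 37 + 4·50 (+34 from intervention) = 271
  J = -45 − 5·50 + 2·271 = 247
  D = 21 − 5·247 = -1214
ΔD = -1214 − (-874) = -340; ΔC = 271 − 237 = 34
Score = 2·(-340) + (-4)·34 = -816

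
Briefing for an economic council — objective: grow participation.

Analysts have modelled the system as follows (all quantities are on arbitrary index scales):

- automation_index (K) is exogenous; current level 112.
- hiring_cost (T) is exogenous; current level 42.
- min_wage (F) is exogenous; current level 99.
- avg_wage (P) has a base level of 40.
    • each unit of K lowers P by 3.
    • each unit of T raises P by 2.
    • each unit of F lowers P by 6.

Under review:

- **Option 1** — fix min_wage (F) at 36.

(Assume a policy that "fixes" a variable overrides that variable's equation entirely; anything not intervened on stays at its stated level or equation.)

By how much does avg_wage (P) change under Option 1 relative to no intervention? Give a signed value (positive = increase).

378

Baseline:
  K = 112
  T = 42
  F = 99
  P = 40 − 3·112 + 2·42 − 6·99 = -806
Option 1 (F := 36):
  K = 112
  T = 42
  F = 36
  P = 40 − 3·112 + 2·42 − 6·36 = -428
Change in P: -428 − (-806) = 378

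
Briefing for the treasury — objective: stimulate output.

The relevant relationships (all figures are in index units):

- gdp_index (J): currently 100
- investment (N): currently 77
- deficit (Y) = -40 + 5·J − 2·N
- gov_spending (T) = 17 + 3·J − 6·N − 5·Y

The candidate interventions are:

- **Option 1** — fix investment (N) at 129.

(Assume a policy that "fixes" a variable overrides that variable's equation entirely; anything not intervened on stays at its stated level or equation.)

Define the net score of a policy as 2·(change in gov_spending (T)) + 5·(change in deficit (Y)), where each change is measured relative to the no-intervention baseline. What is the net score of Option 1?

Baseline:
  J = 100
  N = 77
  Y = -40 + 5·100 − 2·77 = 306
  T = 17 + 3·100 − 6·77 − 5·306 = -1675
Option 1 (N := 129):
  J = 100
  N = 129
  Y = -40 + 5·100 − 2·129 = 202
  T = 17 + 3·100 − 6·129 − 5·202 = -1467
ΔT = -1467 − (-1675) = 208; ΔY = 202 − 306 = -104
Score = 2·208 + 5·(-104) = -104

-104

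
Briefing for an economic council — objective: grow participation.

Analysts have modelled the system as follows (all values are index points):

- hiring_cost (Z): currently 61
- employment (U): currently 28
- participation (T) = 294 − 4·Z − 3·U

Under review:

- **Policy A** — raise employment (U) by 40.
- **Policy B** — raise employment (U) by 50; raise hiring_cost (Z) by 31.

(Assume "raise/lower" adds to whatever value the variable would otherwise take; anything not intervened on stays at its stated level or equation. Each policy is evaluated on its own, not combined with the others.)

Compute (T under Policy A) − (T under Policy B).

154

Policy A (U + 40):
  Z = 61
  U = 28 + 40 = 68
  T = 294 − 4·61 − 3·68 = -154
Policy B (U + 50, Z + 31):
  Z = 61 + 31 = 92
  U = 28 + 50 = 78
  T = 294 − 4·92 − 3·78 = -308
T: -154 − (-308) = 154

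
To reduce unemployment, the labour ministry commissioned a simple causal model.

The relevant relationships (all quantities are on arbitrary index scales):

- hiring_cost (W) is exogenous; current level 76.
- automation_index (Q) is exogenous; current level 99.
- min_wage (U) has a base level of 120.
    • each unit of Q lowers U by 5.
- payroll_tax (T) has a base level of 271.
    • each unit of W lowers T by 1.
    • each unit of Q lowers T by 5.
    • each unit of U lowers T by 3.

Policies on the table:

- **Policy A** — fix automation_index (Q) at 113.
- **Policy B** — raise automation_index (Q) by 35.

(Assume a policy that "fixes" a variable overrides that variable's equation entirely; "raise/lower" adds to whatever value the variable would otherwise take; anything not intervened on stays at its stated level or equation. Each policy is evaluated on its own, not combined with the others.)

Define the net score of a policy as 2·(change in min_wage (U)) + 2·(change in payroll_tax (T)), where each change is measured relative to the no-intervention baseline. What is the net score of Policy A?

140

Baseline:
  W = 76
  Q = 99
  U = 120 − 5·99 = -375
  T = 271 − 76 − 5·99 − 3·(-375) = 825
Policy A (Q := 113):
  W = 76
  Q = 113
  U = 120 − 5·113 = -445
  T = 271 − 76 − 5·113 − 3·(-445) = 965
ΔU = -445 − (-375) = -70; ΔT = 965 − 825 = 140
Score = 2·(-70) + 2·140 = 140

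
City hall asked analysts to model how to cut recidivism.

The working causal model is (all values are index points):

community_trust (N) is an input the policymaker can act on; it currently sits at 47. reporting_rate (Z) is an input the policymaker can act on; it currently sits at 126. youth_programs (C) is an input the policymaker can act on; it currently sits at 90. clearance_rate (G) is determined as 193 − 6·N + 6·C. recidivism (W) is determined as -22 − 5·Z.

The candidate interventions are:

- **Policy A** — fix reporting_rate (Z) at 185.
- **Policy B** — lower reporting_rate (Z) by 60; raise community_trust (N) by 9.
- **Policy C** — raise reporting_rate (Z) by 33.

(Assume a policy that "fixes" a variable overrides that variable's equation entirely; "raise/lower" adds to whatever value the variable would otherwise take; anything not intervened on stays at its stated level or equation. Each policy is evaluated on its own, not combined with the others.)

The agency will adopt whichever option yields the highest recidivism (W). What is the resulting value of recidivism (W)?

-352

Policy A (Z := 185):
  Z = 185
  W = -22 − 5·185 = -947
Policy B (Z − 60, N + 9):
  Z = 126 − 60 = 66
  W = -22 − 5·66 = -352
Policy C (Z + 33):
  Z = 126 + 33 = 159
  W = -22 − 5·159 = -817
Comparing — Policy A: W=-947, Policy B: W=-352, Policy C: W=-817. Highest is -352 (Policy B).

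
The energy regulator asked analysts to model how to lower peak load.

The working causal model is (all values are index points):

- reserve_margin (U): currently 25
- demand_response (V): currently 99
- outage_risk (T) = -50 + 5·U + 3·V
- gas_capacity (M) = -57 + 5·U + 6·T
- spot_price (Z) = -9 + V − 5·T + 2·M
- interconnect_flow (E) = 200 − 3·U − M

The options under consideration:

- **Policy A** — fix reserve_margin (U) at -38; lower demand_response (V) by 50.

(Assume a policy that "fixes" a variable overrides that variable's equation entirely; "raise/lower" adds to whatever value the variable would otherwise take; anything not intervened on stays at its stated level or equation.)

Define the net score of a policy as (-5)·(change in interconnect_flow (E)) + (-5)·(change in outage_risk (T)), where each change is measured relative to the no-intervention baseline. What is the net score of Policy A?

-14145

Baseline:
  U = 25
  V = 99
  T = -50 + 5·25 + 3·99 = 372
  M = -57 + 5·25 + 6·372 = 2300
  E = 200 − 3·25 − 2300 = -2175
Policy A (U := -38, V − 50):
  U = -38
  V = 99 − 50 = 49
  T = -50 + 5·(-38) + 3·49 = -93
  M = -57 + 5·(-38) + 6·(-93) = -805
  E = 200 − 3·(-38) − (-805) = 1119
ΔE = 1119 − (-2175) = 3294; ΔT = -93 − 372 = -465
Score = (-5)·3294 + (-5)·(-465) = -14145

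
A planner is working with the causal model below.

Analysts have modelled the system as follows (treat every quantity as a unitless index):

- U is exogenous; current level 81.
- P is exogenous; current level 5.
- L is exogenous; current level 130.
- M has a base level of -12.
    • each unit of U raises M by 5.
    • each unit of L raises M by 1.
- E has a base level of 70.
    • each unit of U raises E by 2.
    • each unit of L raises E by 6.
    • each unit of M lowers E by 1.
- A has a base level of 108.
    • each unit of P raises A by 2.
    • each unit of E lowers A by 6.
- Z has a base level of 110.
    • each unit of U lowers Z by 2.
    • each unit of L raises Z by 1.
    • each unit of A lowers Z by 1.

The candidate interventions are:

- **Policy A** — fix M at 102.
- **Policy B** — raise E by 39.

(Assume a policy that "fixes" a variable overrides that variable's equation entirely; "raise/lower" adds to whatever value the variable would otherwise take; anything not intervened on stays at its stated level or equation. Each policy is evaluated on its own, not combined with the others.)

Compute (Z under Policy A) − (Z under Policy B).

2292

Policy A (M := 102):
  U = 81
  P = 5
  L = 130
  M = 102
  E = 70 + 2·81 + 6·130 − 102 = 910
  A = 108 + 2·5 − 6·910 = -5342
  Z = 110 − 2·81 + 130 − (-5342) = 5420
Policy B (E + 39):
  U = 81
  P = 5
  L = 130
  M = -12 + 5·81 + 130 = 523
  E = 70 + 2·81 + 6·130 − 523 (+39 from intervention) = 528
  A = 108 + 2·5 − 6·528 = -3050
  Z = 110 − 2·81 + 130 − (-3050) = 3128
Z: 5420 − 3128 = 2292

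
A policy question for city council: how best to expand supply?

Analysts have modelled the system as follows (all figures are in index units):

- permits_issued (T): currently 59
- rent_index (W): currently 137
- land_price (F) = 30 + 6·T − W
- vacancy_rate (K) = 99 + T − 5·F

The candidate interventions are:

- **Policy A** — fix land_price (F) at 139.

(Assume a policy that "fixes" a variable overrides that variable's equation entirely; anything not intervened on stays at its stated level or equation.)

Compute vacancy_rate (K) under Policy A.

Policy A (F := 139):
  T = 59
  W = 137
  F = 139
  K = 99 + 59 − 5·139 = -537

-537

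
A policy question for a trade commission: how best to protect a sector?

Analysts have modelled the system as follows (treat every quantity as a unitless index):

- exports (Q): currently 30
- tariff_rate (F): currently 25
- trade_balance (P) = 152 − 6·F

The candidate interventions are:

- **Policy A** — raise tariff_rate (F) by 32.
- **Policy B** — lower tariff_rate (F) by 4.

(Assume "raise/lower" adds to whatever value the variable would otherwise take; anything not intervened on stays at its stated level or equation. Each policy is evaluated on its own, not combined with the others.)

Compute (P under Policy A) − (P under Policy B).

-216

Policy A (F + 32):
  F = 25 + 32 = 57
  P = 152 − 6·57 = -190
Policy B (F − 4):
  F = 25 − 4 = 21
  P = 152 − 6·21 = 26
P: -190 − 26 = -216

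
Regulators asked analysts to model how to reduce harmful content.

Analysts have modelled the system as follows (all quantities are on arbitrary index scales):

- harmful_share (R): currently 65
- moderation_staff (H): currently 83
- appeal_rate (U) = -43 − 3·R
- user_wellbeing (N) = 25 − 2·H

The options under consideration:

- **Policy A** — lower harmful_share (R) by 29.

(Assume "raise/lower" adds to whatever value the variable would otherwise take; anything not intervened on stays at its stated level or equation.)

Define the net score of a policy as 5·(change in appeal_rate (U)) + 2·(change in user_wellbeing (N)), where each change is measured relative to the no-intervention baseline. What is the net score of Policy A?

435

Baseline:
  R = 65
  H = 83
  U = -43 − 3·65 = -238
  N = 25 − 2·83 = -141
Policy A (R − 29):
  R = 65 − 29 = 36
  H = 83
  U = -43 − 3·36 = -151
  N = 25 − 2·83 = -141
ΔU = -151 − (-238) = 87; ΔN = -141 − (-141) = 0
Score = 5·87 + 2·0 = 435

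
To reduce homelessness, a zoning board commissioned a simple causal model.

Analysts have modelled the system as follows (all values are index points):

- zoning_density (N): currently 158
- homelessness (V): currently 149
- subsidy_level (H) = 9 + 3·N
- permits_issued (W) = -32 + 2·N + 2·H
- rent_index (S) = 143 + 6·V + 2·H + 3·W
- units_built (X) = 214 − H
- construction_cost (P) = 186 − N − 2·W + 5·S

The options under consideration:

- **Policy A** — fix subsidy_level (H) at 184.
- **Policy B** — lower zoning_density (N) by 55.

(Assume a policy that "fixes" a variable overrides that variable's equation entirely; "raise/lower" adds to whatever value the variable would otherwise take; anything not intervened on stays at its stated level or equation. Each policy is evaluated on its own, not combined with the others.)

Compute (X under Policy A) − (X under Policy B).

134

Policy A (H := 184):
  N = 158
  H = 184
  X = 214 − 184 = 30
Policy B (N − 55):
  N = 158 − 55 = 103
  H = 9 + 3·103 = 318
  X = 214 − 318 = -104
X: 30 − (-104) = 134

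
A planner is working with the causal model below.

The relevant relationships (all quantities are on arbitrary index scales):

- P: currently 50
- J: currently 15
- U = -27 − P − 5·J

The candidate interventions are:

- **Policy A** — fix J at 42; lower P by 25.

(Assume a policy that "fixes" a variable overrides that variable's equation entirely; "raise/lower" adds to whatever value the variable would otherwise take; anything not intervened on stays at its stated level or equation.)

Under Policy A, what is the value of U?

-262

Policy A (J := 42, P − 25):
  P = 50 − 25 = 25
  J = 42
  U = -27 − 25 − 5·42 = -262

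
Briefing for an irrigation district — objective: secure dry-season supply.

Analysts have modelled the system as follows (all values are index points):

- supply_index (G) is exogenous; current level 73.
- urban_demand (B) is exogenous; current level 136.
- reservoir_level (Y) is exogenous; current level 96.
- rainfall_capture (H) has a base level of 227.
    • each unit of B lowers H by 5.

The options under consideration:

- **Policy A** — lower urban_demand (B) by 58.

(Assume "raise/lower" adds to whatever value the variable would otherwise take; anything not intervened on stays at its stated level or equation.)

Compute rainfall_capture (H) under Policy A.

Policy A (B − 58):
  B = 136 − 58 = 78
  H = 227 − 5·78 = -163

-163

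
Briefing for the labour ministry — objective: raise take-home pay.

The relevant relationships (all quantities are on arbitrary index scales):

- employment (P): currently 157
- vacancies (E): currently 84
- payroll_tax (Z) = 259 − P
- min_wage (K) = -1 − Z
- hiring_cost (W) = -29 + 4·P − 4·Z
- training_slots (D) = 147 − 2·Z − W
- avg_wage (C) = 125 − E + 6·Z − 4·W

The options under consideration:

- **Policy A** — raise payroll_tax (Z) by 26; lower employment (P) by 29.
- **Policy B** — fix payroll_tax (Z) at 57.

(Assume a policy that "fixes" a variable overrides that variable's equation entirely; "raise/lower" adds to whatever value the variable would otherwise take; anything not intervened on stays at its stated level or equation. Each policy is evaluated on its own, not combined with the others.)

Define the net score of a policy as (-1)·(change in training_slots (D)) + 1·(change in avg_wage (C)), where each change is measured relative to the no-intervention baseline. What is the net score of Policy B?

-900

Baseline:
  P = 157
  E = 84
  Z = 259 − 157 = 102
  W = -29 + 4·157 − 4·102 = 191
  D = 147 − 2·102 − 191 = -248
  C = 125 − 84 + 6·102 − 4·191 = -111
Policy B (Z := 57):
  P = 157
  E = 84
  Z = 57
  W = -29 + 4·157 − 4·57 = 371
  D = 147 − 2·57 − 371 = -338
  C = 125 − 84 + 6·57 − 4·371 = -1101
ΔD = -338 − (-248) = -90; ΔC = -1101 − (-111) = -990
Score = (-1)·(-90) + 1·(-990) = -900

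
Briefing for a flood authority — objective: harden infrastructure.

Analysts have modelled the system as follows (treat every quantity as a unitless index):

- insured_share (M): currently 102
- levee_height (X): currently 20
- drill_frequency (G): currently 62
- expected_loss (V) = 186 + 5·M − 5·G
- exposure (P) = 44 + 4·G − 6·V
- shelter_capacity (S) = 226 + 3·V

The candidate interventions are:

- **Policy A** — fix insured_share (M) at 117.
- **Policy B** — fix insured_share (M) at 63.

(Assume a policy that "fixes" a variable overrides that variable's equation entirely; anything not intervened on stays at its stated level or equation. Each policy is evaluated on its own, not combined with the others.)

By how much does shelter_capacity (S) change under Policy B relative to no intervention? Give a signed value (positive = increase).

Baseline:
  M = 102
  G = 62
  V = 186 + 5·102 − 5·62 = 386
  S = 226 + 3·386 = 1384
Policy B (M := 63):
  M = 63
  G = 62
  V = 186 + 5·63 − 5·62 = 191
  S = 226 + 3·191 = 799
Change in S: 799 − 1384 = -585

-585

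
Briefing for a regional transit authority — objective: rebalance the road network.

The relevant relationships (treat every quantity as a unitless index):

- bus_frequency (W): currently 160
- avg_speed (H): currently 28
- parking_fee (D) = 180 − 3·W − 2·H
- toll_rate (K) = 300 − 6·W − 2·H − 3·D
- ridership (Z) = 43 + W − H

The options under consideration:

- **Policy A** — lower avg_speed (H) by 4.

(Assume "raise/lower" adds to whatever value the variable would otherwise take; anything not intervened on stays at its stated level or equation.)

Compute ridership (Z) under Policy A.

179

Policy A (H − 4):
  W = 160
  H = 28 − 4 = 24
  Z = 43 + 160 − 24 = 179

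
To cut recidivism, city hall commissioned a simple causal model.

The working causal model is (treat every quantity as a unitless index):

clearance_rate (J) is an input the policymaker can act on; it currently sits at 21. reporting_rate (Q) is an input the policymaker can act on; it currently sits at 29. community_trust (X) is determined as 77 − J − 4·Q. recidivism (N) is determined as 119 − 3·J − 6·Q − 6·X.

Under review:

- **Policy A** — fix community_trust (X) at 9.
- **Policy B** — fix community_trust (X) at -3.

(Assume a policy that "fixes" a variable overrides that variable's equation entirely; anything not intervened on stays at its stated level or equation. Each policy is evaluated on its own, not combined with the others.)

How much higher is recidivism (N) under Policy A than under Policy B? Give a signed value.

Policy A (X := 9):
  J = 21
  Q = 29
  X = 9
  N = 119 − 3·21 − 6·29 − 6·9 = -172
Policy B (X := -3):
  J = 21
  Q = 29
  X = -3
  N = 119 − 3·21 − 6·29 − 6·(-3) = -100
N: -172 − (-100) = -72

-72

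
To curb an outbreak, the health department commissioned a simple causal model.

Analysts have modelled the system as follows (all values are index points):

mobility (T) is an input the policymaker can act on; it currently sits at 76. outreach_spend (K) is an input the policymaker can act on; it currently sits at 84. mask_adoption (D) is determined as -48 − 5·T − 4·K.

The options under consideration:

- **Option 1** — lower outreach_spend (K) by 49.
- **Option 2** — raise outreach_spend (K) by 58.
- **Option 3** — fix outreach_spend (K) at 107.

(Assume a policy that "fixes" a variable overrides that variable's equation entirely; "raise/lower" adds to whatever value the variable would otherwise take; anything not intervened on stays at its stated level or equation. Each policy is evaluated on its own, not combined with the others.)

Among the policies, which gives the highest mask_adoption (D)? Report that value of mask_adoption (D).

-568

Option 1 (K − 49):
  T = 76
  K = 84 − 49 = 35
  D = -48 − 5·76 − 4·35 = -568
Option 2 (K + 58):
  T = 76
  K = 84 + 58 = 142
  D = -48 − 5·76 − 4·142 = -996
Option 3 (K := 107):
  T = 76
  K = 107
  D = -48 − 5·76 − 4·107 = -856
Comparing — Option 1: D=-568, Option 2: D=-996, Option 3: D=-856. Highest is -568 (Option 1).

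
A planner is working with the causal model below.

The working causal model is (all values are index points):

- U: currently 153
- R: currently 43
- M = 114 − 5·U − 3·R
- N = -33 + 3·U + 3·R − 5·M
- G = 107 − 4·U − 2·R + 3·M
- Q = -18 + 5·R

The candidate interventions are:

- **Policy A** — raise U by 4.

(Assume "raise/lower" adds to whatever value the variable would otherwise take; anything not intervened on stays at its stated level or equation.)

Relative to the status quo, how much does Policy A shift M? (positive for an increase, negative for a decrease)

Baseline:
  U = 153
  R = 43
  M = 114 − 5·153 − 3·43 = -780
Policy A (U + 4):
  U = 153 + 4 = 157
  R = 43
  M = 114 − 5·157 − 3·43 = -800
Change in M: -800 − (-780) = -20

-20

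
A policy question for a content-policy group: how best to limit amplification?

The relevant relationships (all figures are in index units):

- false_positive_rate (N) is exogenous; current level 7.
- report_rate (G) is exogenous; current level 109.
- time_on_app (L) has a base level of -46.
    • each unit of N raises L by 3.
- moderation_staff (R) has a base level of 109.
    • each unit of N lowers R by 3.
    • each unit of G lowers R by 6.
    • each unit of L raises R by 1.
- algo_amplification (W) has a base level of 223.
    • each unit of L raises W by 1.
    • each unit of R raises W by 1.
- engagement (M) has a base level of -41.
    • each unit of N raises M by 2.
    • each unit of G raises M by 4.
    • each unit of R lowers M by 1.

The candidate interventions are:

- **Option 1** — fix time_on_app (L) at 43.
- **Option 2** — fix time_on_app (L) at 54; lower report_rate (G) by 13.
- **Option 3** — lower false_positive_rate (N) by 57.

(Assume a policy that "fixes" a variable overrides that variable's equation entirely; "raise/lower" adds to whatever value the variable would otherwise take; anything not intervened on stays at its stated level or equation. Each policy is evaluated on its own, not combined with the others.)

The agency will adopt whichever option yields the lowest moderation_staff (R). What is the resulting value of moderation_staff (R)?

Option 1 (L := 43):
  N = 7
  G = 109
  L = 43
  R = 109 − 3·7 − 6·109 + 43 = -523
Option 2 (L := 54, G − 13):
  N = 7
  G = 109 − 13 = 96
  L = 54
  R = 109 − 3·7 − 6·96 + 54 = -434
Option 3 (N − 57):
  N = 7 − 57 = -50
  G = 109
  L = -46 + 3·(-50) = -196
  R = 109 − 3·(-50) − 6·109 + (-196) = -591
Comparing — Option 1: R=-523, Option 2: R=-434, Option 3: R=-591. Lowest is -591 (Option 3).

-591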